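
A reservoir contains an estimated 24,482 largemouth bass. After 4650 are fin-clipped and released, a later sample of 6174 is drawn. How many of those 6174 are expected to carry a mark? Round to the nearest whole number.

expected recaptures ≈ 1173

The marked fraction of the population is 4650/24482, so in a sample of 6174 expect C·(M/N) marked.
E[R] = 4650 × 6174 / 24482 = 28709100 / 24482 ≈ 1172.7 → 1173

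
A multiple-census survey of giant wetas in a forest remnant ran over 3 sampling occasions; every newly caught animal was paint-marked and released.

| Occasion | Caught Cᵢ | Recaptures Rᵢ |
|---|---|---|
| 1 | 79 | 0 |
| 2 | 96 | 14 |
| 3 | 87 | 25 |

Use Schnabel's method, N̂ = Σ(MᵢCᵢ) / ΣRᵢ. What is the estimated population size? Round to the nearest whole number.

N ≈ 554

Marked at large before each occasion: Mᵢ = Σⱼ<ᵢ (Cⱼ − Rⱼ) → M1=0, M2=79, M3=161
Σ MᵢCᵢ = 0·79 + 79·96 + 161·87 = 0 + 7584 + 14007 = 21591
Σ Rᵢ = 0 + 14 + 25 = 39
N̂ = 21591 / 39 ≈ 553.6 → 554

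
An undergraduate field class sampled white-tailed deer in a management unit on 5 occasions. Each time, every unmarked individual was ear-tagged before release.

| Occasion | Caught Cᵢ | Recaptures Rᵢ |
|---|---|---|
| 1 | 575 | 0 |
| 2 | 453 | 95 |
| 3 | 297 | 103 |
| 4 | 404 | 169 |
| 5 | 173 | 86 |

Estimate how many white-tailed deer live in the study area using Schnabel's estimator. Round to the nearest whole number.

N ≈ 2712

Marked at large before each occasion: Mᵢ = Σⱼ<ᵢ (Cⱼ − Rⱼ) → M1=0, M2=575, M3=933, M4=1127, M5=1362
Σ MᵢCᵢ = 0·575 + 575·453 + 933·297 + 1127·404 + 1362·173 = 0 + 260475 + 277101 + 455308 + 235626 = 1228510
Σ Rᵢ = 0 + 95 + 103 + 169 + 86 = 453
N̂ = 1228510 / 453 ≈ 2711.9 → 2712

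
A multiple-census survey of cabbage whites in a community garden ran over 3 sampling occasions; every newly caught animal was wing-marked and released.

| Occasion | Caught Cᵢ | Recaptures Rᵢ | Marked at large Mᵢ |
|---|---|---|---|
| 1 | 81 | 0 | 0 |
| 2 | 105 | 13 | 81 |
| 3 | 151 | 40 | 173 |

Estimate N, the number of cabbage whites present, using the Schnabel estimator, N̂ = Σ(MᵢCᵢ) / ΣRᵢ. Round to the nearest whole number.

N ≈ 653

Σ MᵢCᵢ = 0·81 + 81·105 + 173·151 = 0 + 8505 + 26123 = 34628
Σ Rᵢ = 0 + 13 + 40 = 53
N̂ = 34628 / 53 ≈ 653.4 → 653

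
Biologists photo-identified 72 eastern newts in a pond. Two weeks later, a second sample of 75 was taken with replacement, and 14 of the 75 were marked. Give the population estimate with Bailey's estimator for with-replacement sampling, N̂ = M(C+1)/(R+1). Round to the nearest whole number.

N̂ = 72·(75+1)/(14+1) = 72·76/15 = 5472/15 ≈ 364.8 → 365

N ≈ 365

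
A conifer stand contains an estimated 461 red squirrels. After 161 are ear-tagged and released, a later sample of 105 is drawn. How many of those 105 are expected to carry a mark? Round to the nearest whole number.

Expected recaptures E[R] = M·C / N.
E[R] = 161 × 105 / 461 = 16905 / 461 ≈ 36.7 → 37

expected recaptures ≈ 37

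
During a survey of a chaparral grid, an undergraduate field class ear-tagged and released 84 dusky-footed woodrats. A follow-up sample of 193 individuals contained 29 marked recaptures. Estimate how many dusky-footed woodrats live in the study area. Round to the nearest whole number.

N = (84 × 193) / 29 = 16212 / 29 ≈ 559.0 → 559

N ≈ 559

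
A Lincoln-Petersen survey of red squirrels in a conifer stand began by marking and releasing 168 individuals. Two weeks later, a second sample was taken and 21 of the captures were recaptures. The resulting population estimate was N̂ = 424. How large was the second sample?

From N = M·C/R: C = N·R / M = 424·21 / 168 = 8904 / 168 = 53.

C = 53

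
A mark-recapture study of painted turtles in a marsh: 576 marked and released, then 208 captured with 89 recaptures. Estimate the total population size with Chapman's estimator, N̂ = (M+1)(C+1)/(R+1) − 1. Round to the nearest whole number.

N̂ = (576+1)(208+1)/(89+1) − 1 = 577·209/90 − 1
= 120593/90 − 1 ≈ 1339.9 − 1 ≈ 1338.9 → 1339

N ≈ 1339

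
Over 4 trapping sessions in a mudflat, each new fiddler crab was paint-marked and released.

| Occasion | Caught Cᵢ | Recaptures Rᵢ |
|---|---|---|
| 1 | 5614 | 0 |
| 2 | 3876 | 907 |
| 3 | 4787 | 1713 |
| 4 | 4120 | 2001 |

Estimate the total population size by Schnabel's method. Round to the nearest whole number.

Marked at large before each occasion: Mᵢ = Σⱼ<ᵢ (Cⱼ − Rⱼ) → M1=0, M2=5614, M3=8583, M4=11657
Σ MᵢCᵢ = 0·5614 + 5614·3876 + 8583·4787 + 11657·4120 = 0 + 21759864 + 41086821 + 48026840 = 110873525
Σ Rᵢ = 0 + 907 + 1713 + 2001 = 4621
N̂ = 110873525 / 4621 ≈ 23993.4 → 23993

N ≈ 23,993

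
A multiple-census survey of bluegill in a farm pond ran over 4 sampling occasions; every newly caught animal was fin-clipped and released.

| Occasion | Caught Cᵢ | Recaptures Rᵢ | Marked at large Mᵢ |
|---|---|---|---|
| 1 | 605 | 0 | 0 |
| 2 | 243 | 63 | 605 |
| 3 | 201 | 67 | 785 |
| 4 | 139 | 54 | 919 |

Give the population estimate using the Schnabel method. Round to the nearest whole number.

Σ MᵢCᵢ = 0·605 + 605·243 + 785·201 + 919·139 = 0 + 147015 + 157785 + 127741 = 432541
Σ Rᵢ = 0 + 63 + 67 + 54 = 184
N̂ = 432541 / 184 ≈ 2350.8 → 2351

N ≈ 2351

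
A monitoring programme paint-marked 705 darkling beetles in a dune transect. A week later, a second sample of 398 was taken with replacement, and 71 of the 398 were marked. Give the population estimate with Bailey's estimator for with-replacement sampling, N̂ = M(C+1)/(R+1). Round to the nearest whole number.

N̂ = 705·(398+1)/(71+1) = 705·399/72 = 281295/72 ≈ 3906.9 → 3907

N ≈ 3907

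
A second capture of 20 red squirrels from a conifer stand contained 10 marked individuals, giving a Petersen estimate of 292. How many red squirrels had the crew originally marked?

M = 146

From N = M·C/R: M = N·R / C = 292·10 / 20 = 2920 / 20 = 146.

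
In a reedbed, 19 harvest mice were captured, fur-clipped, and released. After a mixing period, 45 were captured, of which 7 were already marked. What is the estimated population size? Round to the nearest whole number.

N ≈ 122

The marked fraction in the recapture sample should equal the marked fraction in the population: 7/45 = 19/N.
N = (19 × 45) / 7 = 855 / 7 ≈ 122.1 → 122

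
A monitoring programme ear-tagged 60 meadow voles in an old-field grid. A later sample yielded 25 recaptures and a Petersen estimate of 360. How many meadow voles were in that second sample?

C = 150

From N = M·C/R: C = N·R / M = 360·25 / 60 = 9000 / 60 = 150.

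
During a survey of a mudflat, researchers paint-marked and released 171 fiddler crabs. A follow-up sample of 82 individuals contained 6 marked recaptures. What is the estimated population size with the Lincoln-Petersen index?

N = (171 × 82) / 6 = 14022 / 6 = 2337

N = 2337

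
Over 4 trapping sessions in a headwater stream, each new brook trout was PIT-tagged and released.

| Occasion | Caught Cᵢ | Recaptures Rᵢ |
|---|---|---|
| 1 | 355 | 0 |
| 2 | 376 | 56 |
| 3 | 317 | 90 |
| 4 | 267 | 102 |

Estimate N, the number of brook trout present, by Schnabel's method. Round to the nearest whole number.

N ≈ 2372

Marked at large before each occasion: Mᵢ = Σⱼ<ᵢ (Cⱼ − Rⱼ) → M1=0, M2=355, M3=675, M4=902
Σ MᵢCᵢ = 0·355 + 355·376 + 675·317 + 902·267 = 0 + 133480 + 213975 + 240834 = 588289
Σ Rᵢ = 0 + 56 + 90 + 102 = 248
N̂ = 588289 / 248 ≈ 2372.1 → 2372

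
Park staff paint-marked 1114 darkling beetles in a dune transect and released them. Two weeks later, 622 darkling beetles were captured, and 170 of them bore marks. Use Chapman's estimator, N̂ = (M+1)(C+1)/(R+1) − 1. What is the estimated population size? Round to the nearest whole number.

N̂ = (1114+1)(622+1)/(170+1) − 1 = 1115·623/171 − 1
= 694645/171 − 1 ≈ 4062.3 − 1 ≈ 4061.3 → 4061

N ≈ 4061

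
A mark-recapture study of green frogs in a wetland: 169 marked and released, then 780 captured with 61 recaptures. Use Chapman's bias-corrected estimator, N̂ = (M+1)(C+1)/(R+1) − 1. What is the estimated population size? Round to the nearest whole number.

N ≈ 2140

N̂ = (169+1)(780+1)/(61+1) − 1 = 170·781/62 − 1
= 132770/62 − 1 ≈ 2141.45 − 1 ≈ 2140.45 → 2140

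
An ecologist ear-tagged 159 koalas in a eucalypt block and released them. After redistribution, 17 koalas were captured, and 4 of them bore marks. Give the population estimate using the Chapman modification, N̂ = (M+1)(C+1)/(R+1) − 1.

N = 575

N̂ = (159+1)(17+1)/(4+1) − 1 = 160·18/5 − 1
= 2880/5 − 1 = 576 − 1 = 575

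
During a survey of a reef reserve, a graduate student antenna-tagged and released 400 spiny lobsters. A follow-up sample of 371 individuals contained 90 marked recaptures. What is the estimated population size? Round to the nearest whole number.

Lincoln-Petersen assumes M/N = R/C, so N = M·C / R.
N = (400 × 371) / 90 = 148400 / 90 ≈ 1648.9 → 1649

N ≈ 1649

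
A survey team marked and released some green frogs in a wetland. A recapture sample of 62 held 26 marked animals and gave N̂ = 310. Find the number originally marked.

M = 130

From N = M·C/R: M = N·R / C = 310·26 / 62 = 8060 / 62 = 130.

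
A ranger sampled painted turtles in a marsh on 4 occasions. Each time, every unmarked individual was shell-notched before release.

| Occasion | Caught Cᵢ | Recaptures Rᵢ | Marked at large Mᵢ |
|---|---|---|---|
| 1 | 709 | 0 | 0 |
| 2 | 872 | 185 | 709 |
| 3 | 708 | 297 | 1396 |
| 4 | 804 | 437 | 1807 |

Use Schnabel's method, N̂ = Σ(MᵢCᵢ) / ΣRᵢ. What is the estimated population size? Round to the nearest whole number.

N ≈ 3329

Σ MᵢCᵢ = 0·709 + 709·872 + 1396·708 + 1807·804 = 0 + 618248 + 988368 + 1452828 = 3059444
Σ Rᵢ = 0 + 185 + 297 + 437 = 919
N̂ = 3059444 / 919 ≈ 3329.1 → 3329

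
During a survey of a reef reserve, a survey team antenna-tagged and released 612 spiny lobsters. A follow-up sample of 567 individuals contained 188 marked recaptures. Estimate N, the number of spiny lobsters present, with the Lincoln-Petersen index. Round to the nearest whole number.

The marked fraction in the recapture sample should equal the marked fraction in the population: 188/567 = 612/N.
N = (612 × 567) / 188 = 347004 / 188 ≈ 1845.8 → 1846

N ≈ 1846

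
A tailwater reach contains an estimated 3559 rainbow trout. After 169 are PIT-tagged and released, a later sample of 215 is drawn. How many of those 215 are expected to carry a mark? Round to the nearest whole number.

The marked fraction of the population is 169/3559, so in a sample of 215 expect C·(M/N) marked.
E[R] = 169 × 215 / 3559 = 36335 / 3559 ≈ 10.2 → 10

expected recaptures ≈ 10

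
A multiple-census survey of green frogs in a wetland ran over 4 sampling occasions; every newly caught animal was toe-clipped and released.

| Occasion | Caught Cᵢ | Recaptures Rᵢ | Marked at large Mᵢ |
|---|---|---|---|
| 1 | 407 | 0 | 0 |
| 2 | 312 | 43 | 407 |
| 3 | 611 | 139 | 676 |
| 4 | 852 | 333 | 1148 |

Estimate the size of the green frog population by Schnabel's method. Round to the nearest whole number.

N ≈ 2948

Σ MᵢCᵢ = 0·407 + 407·312 + 676·611 + 1148·852 = 0 + 126984 + 413036 + 978096 = 1518116
Σ Rᵢ = 0 + 43 + 139 + 333 = 515
N̂ = 1518116 / 515 ≈ 2947.8 → 2948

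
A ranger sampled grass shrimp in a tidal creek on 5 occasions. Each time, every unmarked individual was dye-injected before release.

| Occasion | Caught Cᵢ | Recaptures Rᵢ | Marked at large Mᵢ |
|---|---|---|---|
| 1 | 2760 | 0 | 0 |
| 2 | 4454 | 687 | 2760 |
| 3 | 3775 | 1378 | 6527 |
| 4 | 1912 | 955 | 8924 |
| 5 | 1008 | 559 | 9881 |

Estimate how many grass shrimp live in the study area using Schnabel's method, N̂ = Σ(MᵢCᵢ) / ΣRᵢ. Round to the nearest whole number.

Σ MᵢCᵢ = 0·2760 + 2760·4454 + 6527·3775 + 8924·1912 + 9881·1008 = 0 + 12293040 + 24639425 + 17062688 + 9960048 = 63955201
Σ Rᵢ = 0 + 687 + 1378 + 955 + 559 = 3579
N̂ = 63955201 / 3579 ≈ 17869.6 → 17870

N ≈ 17,870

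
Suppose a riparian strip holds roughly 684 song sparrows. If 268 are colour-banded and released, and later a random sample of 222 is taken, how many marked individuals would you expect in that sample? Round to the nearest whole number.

Expected recaptures E[R] = M·C / N.
E[R] = 268 × 222 / 684 = 59496 / 684 ≈ 87.0 → 87

expected recaptures ≈ 87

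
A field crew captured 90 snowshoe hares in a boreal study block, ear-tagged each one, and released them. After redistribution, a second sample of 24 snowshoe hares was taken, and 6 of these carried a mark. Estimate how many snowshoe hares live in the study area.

N = 360

If marked individuals mix randomly, R/C ≈ M/N, giving N ≈ M·C/R.
N = (90 × 24) / 6 = 2160 / 6 = 360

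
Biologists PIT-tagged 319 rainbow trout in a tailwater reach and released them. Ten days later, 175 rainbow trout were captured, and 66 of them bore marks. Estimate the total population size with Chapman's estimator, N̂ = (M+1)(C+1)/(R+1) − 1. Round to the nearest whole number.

N̂ = (319+1)(175+1)/(66+1) − 1 = 320·176/67 − 1
= 56320/67 − 1 ≈ 840.6 − 1 ≈ 839.6 → 840

N ≈ 840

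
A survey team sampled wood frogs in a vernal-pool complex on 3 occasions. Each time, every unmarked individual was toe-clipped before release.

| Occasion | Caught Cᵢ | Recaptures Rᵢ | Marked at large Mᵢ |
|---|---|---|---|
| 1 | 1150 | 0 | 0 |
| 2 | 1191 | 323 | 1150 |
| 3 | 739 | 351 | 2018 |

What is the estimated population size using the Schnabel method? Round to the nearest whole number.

N ≈ 4245

Σ MᵢCᵢ = 0·1150 + 1150·1191 + 2018·739 = 0 + 1369650 + 1491302 = 2860952
Σ Rᵢ = 0 + 323 + 351 = 674
N̂ = 2860952 / 674 ≈ 4244.7 → 4245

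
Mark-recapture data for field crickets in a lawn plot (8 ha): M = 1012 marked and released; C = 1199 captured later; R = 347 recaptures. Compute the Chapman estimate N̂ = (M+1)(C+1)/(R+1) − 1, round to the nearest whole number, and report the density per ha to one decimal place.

density ≈ 436.5 field crickets per ha

N̂ = 1013·1200/348 − 1 = 1215600/348 − 1 ≈ 3492.1 → 3492
Density = N̂ / area = 3492 / 8 ≈ 436.50 → 436.5 per ha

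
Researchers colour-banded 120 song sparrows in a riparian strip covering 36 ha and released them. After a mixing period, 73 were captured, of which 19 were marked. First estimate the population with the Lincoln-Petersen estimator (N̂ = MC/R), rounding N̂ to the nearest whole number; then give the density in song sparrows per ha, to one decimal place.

density ≈ 12.8 song sparrows per ha

N̂ = 120·73/19 = 8760/19 ≈ 461.1 → 461
Density = N̂ / area = 461 / 36 ≈ 12.81 → 12.8 per ha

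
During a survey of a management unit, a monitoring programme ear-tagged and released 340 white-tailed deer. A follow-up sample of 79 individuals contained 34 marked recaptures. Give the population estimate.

Lincoln-Petersen assumes M/N = R/C, so N = M·C / R.
N = (340 × 79) / 34 = 26860 / 34 = 790

N = 790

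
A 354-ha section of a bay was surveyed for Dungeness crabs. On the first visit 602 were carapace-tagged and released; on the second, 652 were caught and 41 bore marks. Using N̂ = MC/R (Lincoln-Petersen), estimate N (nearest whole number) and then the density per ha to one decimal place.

density ≈ 27.0 Dungeness crabs per ha

N̂ = 602·652/41 = 392504/41 ≈ 9573.3 → 9573
Density = N̂ / area = 9573 / 354 ≈ 27.04 → 27.0 per ha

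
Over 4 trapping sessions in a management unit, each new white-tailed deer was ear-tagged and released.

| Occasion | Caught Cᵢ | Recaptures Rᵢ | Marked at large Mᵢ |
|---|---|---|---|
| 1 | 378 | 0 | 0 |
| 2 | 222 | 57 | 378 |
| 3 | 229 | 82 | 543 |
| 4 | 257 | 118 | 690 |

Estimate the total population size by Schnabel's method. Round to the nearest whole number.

N ≈ 1500

Σ MᵢCᵢ = 0·378 + 378·222 + 543·229 + 690·257 = 0 + 83916 + 124347 + 177330 = 385593
Σ Rᵢ = 0 + 57 + 82 + 118 = 257
N̂ = 385593 / 257 ≈ 1500.4 → 1500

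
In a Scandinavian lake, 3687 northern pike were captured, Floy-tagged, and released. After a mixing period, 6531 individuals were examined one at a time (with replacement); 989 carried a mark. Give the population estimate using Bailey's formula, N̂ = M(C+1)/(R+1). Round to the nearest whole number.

N̂ = 3687·(6531+1)/(989+1) = 3687·6532/990 = 24083484/990 ≈ 24326.8 → 24327

N ≈ 24,327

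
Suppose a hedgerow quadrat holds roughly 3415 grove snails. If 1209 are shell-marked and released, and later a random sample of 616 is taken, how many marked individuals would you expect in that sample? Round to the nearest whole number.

The marked fraction of the population is 1209/3415, so in a sample of 616 expect C·(M/N) marked.
E[R] = 1209 × 616 / 3415 = 744744 / 3415 ≈ 218.1 → 218

expected recaptures ≈ 218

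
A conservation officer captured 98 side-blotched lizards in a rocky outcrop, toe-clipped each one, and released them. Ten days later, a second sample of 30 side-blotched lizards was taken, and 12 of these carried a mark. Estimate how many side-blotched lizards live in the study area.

Lincoln-Petersen assumes M/N = R/C, so N = M·C / R.
N = (98 × 30) / 12 = 2940 / 12 = 245

N = 245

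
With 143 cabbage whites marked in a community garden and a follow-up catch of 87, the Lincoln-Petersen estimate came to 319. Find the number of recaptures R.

R = 39

From N = M·C/R: R = M·C / N = 143·87 / 319 = 12441 / 319 = 39.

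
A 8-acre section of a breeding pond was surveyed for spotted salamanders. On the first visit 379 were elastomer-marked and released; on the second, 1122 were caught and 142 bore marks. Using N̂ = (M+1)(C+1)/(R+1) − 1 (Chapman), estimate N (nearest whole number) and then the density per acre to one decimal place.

N̂ = 380·1123/143 − 1 = 426740/143 − 1 ≈ 2983.2 → 2983
Density = N̂ / area = 2983 / 8 ≈ 372.88 → 372.9 per acre

density ≈ 372.9 spotted salamanders per acre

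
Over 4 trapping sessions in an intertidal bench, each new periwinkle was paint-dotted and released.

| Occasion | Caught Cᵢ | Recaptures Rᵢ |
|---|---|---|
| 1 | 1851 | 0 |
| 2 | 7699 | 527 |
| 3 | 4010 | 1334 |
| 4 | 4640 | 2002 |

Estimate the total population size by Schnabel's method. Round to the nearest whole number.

N ≈ 27,108

Marked at large before each occasion: Mᵢ = Σⱼ<ᵢ (Cⱼ − Rⱼ) → M1=0, M2=1851, M3=9023, M4=11699
Σ MᵢCᵢ = 0·1851 + 1851·7699 + 9023·4010 + 11699·4640 = 0 + 14250849 + 36182230 + 54283360 = 104716439
Σ Rᵢ = 0 + 527 + 1334 + 2002 = 3863
N̂ = 104716439 / 3863 ≈ 27107.5 → 27108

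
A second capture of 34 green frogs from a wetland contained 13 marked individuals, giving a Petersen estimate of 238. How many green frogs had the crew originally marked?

From N = M·C/R: M = N·R / C = 238·13 / 34 = 3094 / 34 = 91.

M = 91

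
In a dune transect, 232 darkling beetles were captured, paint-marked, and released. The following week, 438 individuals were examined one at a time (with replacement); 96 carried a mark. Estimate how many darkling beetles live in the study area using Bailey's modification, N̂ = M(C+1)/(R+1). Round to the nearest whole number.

N̂ = 232·(438+1)/(96+1) = 232·439/97 = 101848/97 ≈ 1050.0 → 1050

N ≈ 1050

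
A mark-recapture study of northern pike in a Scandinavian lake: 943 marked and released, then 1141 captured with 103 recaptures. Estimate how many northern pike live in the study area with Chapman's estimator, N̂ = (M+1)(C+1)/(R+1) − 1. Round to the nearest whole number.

N̂ = (943+1)(1141+1)/(103+1) − 1 = 944·1142/104 − 1
= 1078048/104 − 1 ≈ 10365.8 − 1 ≈ 10364.8 → 10365

N ≈ 10,365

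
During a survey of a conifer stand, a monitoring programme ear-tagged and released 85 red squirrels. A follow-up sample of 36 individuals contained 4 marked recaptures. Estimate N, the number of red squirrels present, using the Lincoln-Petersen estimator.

The marked fraction in the recapture sample should equal the marked fraction in the population: 4/36 = 85/N.
N = (85 × 36) / 4 = 3060 / 4 = 765

N = 765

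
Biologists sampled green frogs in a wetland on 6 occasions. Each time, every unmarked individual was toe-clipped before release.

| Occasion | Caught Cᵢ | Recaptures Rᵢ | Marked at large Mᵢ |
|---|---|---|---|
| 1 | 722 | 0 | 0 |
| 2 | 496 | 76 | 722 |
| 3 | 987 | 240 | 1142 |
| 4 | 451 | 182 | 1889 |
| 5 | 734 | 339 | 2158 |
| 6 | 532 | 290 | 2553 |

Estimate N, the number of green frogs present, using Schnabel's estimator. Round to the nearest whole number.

Σ MᵢCᵢ = 0·722 + 722·496 + 1142·987 + 1889·451 + 2158·734 + 2553·532 = 0 + 358112 + 1127154 + 851939 + 1583972 + 1358196 = 5279373
Σ Rᵢ = 0 + 76 + 240 + 182 + 339 + 290 = 1127
N̂ = 5279373 / 1127 ≈ 4684.4 → 4684

N ≈ 4684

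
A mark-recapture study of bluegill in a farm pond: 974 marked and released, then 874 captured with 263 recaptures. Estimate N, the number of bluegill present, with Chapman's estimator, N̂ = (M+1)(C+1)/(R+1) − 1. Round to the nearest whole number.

N̂ = (974+1)(874+1)/(263+1) − 1 = 975·875/264 − 1
= 853125/264 − 1 ≈ 3231.5 − 1 ≈ 3230.5 → 3231

N ≈ 3231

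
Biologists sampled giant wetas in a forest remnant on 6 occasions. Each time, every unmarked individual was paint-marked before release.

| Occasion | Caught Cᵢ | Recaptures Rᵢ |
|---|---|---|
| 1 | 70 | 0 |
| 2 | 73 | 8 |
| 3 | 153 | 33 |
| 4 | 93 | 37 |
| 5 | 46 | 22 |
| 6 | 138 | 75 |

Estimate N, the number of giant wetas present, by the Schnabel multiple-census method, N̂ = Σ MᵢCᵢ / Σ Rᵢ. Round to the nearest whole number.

N ≈ 629

Marked at large before each occasion: Mᵢ = Σⱼ<ᵢ (Cⱼ − Rⱼ) → M1=0, M2=70, M3=135, M4=255, M5=311, M6=335
Σ MᵢCᵢ = 0·70 + 70·73 + 135·153 + 255·93 + 311·46 + 335·138 = 0 + 5110 + 20655 + 23715 + 14306 + 46230 = 110016
Σ Rᵢ = 0 + 8 + 33 + 37 + 22 + 75 = 175
N̂ = 110016 / 175 ≈ 628.7 → 629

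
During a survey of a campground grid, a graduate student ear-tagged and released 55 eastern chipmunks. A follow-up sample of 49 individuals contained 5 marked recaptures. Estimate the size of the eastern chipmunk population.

N = 539

N = (55 × 49) / 5 = 2695 / 5 = 539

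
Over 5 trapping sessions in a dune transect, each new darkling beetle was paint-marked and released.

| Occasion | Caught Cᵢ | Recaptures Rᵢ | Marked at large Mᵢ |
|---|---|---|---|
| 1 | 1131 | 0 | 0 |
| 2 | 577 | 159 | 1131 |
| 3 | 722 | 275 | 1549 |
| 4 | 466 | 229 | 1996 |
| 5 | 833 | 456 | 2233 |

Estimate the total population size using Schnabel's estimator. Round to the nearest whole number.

N ≈ 4076

Σ MᵢCᵢ = 0·1131 + 1131·577 + 1549·722 + 1996·466 + 2233·833 = 0 + 652587 + 1118378 + 930136 + 1860089 = 4561190
Σ Rᵢ = 0 + 159 + 275 + 229 + 456 = 1119
N̂ = 4561190 / 1119 ≈ 4076.1 → 4076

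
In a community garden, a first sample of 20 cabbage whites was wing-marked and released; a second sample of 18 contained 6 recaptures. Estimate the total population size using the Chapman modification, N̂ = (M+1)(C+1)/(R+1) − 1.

N̂ = (20+1)(18+1)/(6+1) − 1 = 21·19/7 − 1
= 399/7 − 1 = 57 − 1 = 56

N = 56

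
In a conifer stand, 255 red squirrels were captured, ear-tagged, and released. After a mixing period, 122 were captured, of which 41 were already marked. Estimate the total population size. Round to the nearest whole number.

The marked fraction in the recapture sample should equal the marked fraction in the population: 41/122 = 255/N.
N = (255 × 122) / 41 = 31110 / 41 ≈ 758.8 → 759

N ≈ 759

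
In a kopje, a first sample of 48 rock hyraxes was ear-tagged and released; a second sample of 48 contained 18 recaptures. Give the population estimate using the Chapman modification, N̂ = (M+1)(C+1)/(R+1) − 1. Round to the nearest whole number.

N̂ = (48+1)(48+1)/(18+1) − 1 = 49·49/19 − 1
= 2401/19 − 1 ≈ 126.4 − 1 ≈ 125.4 → 125

N ≈ 125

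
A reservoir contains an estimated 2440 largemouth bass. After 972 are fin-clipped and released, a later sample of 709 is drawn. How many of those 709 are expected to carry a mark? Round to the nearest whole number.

The marked fraction of the population is 972/2440, so in a sample of 709 expect C·(M/N) marked.
E[R] = 972 × 709 / 2440 = 689148 / 2440 ≈ 282.4 → 282

expected recaptures ≈ 282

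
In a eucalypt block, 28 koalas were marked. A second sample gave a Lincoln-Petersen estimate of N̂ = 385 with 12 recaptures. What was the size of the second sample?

From N = M·C/R: C = N·R / M = 385·12 / 28 = 4620 / 28 = 165.

C = 165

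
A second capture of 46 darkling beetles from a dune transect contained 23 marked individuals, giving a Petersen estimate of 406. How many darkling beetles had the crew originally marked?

From N = M·C/R: M = N·R / C = 406·23 / 46 = 9338 / 46 = 203.

M = 203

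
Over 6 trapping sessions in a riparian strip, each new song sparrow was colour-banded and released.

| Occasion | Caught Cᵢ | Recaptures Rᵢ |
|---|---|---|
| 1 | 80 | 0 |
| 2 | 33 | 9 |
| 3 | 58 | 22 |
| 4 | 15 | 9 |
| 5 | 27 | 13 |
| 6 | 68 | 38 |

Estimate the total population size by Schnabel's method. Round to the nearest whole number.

Marked at large before each occasion: Mᵢ = Σⱼ<ᵢ (Cⱼ − Rⱼ) → M1=0, M2=80, M3=104, M4=140, M5=146, M6=160
Σ MᵢCᵢ = 0·80 + 80·33 + 104·58 + 140·15 + 146·27 + 160·68 = 0 + 2640 + 6032 + 2100 + 3942 + 10880 = 25594
Σ Rᵢ = 0 + 9 + 22 + 9 + 13 + 38 = 91
N̂ = 25594 / 91 ≈ 281.3 → 281

N ≈ 281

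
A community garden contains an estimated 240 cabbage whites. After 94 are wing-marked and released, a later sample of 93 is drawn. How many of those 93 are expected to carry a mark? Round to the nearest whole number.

expected recaptures ≈ 36

The marked fraction of the population is 94/240, so in a sample of 93 expect C·(M/N) marked.
E[R] = 94 × 93 / 240 = 8742 / 240 ≈ 36.4 → 36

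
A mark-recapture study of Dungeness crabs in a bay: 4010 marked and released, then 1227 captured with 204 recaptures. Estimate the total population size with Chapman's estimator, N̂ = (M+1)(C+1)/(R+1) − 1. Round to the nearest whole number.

N ≈ 24,026

N̂ = (4010+1)(1227+1)/(204+1) − 1 = 4011·1228/205 − 1
= 4925508/205 − 1 ≈ 24026.9 − 1 ≈ 24025.9 → 24026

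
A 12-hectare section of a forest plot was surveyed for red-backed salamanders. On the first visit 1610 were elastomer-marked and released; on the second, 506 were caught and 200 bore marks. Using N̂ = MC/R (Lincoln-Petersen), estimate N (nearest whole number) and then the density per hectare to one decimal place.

density ≈ 339.4 red-backed salamanders per hectare

N̂ = 1610·506/200 = 814660/200 ≈ 4073.3 → 4073
Density = N̂ / area = 4073 / 12 ≈ 339.42 → 339.4 per hectare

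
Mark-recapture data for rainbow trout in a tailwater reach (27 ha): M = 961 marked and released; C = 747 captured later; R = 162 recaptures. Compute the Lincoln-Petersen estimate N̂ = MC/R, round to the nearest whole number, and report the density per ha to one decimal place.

N̂ = 961·747/162 = 717867/162 ≈ 4431.3 → 4431
Density = N̂ / area = 4431 / 27 ≈ 164.11 → 164.1 per ha

density ≈ 164.1 rainbow trout per ha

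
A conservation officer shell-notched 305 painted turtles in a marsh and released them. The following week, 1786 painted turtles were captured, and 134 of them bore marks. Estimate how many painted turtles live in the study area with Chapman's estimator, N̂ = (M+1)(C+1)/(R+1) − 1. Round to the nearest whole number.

N̂ = (305+1)(1786+1)/(134+1) − 1 = 306·1787/135 − 1
= 546822/135 − 1 ≈ 4050.5 − 1 ≈ 4049.5 → 4050

N ≈ 4050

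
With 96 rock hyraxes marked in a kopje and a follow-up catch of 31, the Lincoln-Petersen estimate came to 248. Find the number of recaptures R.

From N = M·C/R: R = M·C / N = 96·31 / 248 = 2976 / 248 = 12.

R = 12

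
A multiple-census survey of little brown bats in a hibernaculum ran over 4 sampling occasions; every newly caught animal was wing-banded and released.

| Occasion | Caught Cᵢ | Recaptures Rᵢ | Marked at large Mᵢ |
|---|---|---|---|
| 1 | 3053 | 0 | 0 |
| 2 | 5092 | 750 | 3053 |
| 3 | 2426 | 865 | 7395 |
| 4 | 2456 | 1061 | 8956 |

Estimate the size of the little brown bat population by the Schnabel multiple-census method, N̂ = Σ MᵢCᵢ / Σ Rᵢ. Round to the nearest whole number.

Σ MᵢCᵢ = 0·3053 + 3053·5092 + 7395·2426 + 8956·2456 = 0 + 15545876 + 17940270 + 21995936 = 55482082
Σ Rᵢ = 0 + 750 + 865 + 1061 = 2676
N̂ = 55482082 / 2676 ≈ 20733.2 → 20733

N ≈ 20,733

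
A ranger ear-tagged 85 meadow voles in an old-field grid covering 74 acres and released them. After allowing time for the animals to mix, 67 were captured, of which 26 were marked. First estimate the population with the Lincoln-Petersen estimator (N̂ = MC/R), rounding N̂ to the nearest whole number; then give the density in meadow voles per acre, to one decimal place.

N̂ = 85·67/26 = 5695/26 ≈ 219.0 → 219
Density = N̂ / area = 219 / 74 ≈ 2.96 → 3.0 per acre

density ≈ 3.0 meadow voles per acre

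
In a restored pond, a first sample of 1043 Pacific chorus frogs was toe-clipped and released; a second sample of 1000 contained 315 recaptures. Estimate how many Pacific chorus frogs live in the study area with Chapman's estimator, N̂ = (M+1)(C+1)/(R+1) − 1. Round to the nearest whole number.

N ≈ 3306

N̂ = (1043+1)(1000+1)/(315+1) − 1 = 1044·1001/316 − 1
= 1045044/316 − 1 ≈ 3307.1 − 1 ≈ 3306.1 → 3306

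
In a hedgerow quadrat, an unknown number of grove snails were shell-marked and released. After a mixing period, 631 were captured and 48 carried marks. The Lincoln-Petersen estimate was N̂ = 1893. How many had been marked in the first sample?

M = 144

From N = M·C/R: M = N·R / C = 1893·48 / 631 = 90864 / 631 = 144.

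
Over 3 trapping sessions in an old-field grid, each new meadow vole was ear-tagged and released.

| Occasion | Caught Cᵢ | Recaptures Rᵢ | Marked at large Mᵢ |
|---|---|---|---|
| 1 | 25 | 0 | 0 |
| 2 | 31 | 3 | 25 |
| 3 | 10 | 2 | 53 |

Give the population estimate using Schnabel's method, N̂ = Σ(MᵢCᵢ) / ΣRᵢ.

Σ MᵢCᵢ = 0·25 + 25·31 + 53·10 = 0 + 775 + 530 = 1305
Σ Rᵢ = 0 + 3 + 2 = 5
N̂ = 1305 / 5 = 261

N = 261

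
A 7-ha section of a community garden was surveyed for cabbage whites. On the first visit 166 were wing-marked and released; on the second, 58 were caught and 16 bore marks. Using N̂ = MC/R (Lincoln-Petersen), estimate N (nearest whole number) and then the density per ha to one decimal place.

density ≈ 86.0 cabbage whites per ha

N̂ = 166·58/16 = 9628/16 ≈ 601.8 → 602
Density = N̂ / area = 602 / 7 = 86.0 per ha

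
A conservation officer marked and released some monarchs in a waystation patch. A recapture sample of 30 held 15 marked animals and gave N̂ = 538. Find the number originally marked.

From N = M·C/R: M = N·R / C = 538·15 / 30 = 8070 / 30 = 269.

M = 269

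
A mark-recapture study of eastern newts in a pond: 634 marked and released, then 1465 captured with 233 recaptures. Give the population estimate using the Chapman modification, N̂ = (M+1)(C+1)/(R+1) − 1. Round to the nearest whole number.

N ≈ 3977

N̂ = (634+1)(1465+1)/(233+1) − 1 = 635·1466/234 − 1
= 930910/234 − 1 ≈ 3978.2 − 1 ≈ 3977.2 → 3977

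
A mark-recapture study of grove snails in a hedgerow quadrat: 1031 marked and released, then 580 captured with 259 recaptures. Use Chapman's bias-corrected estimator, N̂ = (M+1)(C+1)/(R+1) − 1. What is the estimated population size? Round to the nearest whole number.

N̂ = (1031+1)(580+1)/(259+1) − 1 = 1032·581/260 − 1
= 599592/260 − 1 ≈ 2306.1 − 1 ≈ 2305.1 → 2305

N ≈ 2305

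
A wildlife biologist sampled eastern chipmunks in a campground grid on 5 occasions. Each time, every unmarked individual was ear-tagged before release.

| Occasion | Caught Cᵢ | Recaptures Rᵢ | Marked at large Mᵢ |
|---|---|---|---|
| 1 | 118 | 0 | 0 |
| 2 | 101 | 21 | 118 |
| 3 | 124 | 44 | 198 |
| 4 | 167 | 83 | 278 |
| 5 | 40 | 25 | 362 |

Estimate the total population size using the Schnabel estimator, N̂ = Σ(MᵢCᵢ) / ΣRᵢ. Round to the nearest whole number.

Σ MᵢCᵢ = 0·118 + 118·101 + 198·124 + 278·167 + 362·40 = 0 + 11918 + 24552 + 46426 + 14480 = 97376
Σ Rᵢ = 0 + 21 + 44 + 83 + 25 = 173
N̂ = 97376 / 173 ≈ 562.9 → 563

N ≈ 563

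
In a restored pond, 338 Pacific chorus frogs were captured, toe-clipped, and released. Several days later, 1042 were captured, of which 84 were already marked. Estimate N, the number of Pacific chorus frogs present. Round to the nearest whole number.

N ≈ 4193

Lincoln-Petersen assumes M/N = R/C, so N = M·C / R.
N = (338 × 1042) / 84 = 352196 / 84 ≈ 4192.8 → 4193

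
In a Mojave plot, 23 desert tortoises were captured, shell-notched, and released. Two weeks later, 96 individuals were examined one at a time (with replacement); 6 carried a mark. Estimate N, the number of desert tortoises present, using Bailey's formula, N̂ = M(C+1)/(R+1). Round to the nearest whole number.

N ≈ 319

N̂ = 23·(96+1)/(6+1) = 23·97/7 = 2231/7 ≈ 318.7 → 319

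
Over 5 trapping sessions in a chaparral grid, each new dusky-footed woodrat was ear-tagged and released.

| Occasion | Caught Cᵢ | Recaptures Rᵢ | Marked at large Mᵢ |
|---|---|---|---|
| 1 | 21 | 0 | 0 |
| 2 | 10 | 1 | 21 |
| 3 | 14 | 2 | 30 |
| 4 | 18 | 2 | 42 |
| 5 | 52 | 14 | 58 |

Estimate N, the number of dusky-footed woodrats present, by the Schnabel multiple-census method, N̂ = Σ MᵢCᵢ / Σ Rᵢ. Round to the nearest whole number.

N ≈ 232

Σ MᵢCᵢ = 0·21 + 21·10 + 30·14 + 42·18 + 58·52 = 0 + 210 + 420 + 756 + 3016 = 4402
Σ Rᵢ = 0 + 1 + 2 + 2 + 14 = 19
N̂ = 4402 / 19 ≈ 231.7 → 232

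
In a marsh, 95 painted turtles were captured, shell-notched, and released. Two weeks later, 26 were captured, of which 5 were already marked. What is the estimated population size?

N = (95 × 26) / 5 = 2470 / 5 = 494

N = 494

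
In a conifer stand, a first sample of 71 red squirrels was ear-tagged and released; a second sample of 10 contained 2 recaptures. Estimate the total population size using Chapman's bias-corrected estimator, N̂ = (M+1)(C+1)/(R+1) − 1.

N̂ = (71+1)(10+1)/(2+1) − 1 = 72·11/3 − 1
= 792/3 − 1 = 264 − 1 = 263

N = 263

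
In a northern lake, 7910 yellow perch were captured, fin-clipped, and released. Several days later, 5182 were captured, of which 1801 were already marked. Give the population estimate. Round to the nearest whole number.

N ≈ 22,759

The marked fraction in the recapture sample should equal the marked fraction in the population: 1801/5182 = 7910/N.
N = (7910 × 5182) / 1801 = 40989620 / 1801 ≈ 22759.4 → 22759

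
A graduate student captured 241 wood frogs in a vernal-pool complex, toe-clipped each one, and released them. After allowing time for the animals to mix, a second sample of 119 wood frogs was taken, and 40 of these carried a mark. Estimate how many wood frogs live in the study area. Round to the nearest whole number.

If marked individuals mix randomly, R/C ≈ M/N, giving N ≈ M·C/R.
N = (241 × 119) / 40 = 28679 / 40 ≈ 717.0 → 717

N ≈ 717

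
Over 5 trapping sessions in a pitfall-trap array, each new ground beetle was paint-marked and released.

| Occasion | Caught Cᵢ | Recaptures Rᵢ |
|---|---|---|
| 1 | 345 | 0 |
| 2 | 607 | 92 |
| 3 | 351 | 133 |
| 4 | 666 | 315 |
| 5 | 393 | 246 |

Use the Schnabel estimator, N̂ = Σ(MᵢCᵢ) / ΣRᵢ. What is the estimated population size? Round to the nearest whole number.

Marked at large before each occasion: Mᵢ = Σⱼ<ᵢ (Cⱼ − Rⱼ) → M1=0, M2=345, M3=860, M4=1078, M5=1429
Σ MᵢCᵢ = 0·345 + 345·607 + 860·351 + 1078·666 + 1429·393 = 0 + 209415 + 301860 + 717948 + 561597 = 1790820
Σ Rᵢ = 0 + 92 + 133 + 315 + 246 = 786
N̂ = 1790820 / 786 ≈ 2278.4 → 2278

N ≈ 2278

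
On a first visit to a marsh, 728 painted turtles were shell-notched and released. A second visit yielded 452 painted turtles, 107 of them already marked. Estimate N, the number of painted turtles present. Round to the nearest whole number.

N ≈ 3075

The marked fraction in the recapture sample should equal the marked fraction in the population: 107/452 = 728/N.
N = (728 × 452) / 107 = 329056 / 107 ≈ 3075.3 → 3075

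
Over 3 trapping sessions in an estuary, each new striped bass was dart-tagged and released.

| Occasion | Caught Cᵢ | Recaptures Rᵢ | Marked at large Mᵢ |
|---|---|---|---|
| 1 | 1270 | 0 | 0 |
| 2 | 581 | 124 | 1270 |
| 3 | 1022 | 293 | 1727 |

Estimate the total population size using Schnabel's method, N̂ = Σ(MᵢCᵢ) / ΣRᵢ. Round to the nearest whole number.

N ≈ 6002

Σ MᵢCᵢ = 0·1270 + 1270·581 + 1727·1022 = 0 + 737870 + 1764994 = 2502864
Σ Rᵢ = 0 + 124 + 293 = 417
N̂ = 2502864 / 417 ≈ 6002.1 → 6002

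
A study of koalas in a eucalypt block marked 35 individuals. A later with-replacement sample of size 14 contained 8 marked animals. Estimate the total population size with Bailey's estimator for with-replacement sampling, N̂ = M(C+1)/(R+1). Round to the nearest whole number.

N̂ = 35·(14+1)/(8+1) = 35·15/9 = 525/9 ≈ 58.3 → 58

N ≈ 58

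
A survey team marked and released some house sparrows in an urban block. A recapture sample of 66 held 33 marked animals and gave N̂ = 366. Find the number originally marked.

From N = M·C/R: M = N·R / C = 366·33 / 66 = 12078 / 66 = 183.

M = 183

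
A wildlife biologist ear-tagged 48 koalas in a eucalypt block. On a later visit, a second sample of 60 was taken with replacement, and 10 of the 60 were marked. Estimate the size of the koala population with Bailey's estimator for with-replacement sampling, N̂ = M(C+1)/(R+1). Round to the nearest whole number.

N ≈ 266

N̂ = 48·(60+1)/(10+1) = 48·61/11 = 2928/11 ≈ 266.2 → 266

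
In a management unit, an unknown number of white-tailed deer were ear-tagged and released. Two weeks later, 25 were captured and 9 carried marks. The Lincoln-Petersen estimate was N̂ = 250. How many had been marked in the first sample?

From N = M·C/R: M = N·R / C = 250·9 / 25 = 2250 / 25 = 90.

M = 90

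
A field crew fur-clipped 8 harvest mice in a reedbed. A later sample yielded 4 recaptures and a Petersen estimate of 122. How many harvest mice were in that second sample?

From N = M·C/R: C = N·R / M = 122·4 / 8 = 488 / 8 = 61.

C = 61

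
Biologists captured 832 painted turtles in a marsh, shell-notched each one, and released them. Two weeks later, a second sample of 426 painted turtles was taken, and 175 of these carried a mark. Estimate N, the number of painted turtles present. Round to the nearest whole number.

N = (832 × 426) / 175 = 354432 / 175 ≈ 2025.3 → 2025

N ≈ 2025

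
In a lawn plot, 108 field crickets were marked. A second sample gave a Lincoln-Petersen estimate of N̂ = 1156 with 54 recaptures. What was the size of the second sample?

From N = M·C/R: C = N·R / M = 1156·54 / 108 = 62424 / 108 = 578.

C = 578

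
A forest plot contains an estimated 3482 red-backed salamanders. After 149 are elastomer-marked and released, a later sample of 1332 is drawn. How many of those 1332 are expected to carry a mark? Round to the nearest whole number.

Expected recaptures E[R] = M·C / N.
E[R] = 149 × 1332 / 3482 = 198468 / 3482 ≈ 57.0 → 57

expected recaptures ≈ 57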